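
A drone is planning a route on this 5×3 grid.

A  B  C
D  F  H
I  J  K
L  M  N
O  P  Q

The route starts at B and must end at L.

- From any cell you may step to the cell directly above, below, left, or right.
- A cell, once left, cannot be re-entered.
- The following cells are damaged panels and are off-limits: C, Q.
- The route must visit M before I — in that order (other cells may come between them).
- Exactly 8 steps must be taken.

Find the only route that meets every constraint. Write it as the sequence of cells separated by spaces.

B F H K N M J I L

The waypoints must appear in the order M, I, with no cell reused.
Route from B: down 1 to F, right 1 to H, down 2 to N, left 1 to M, up 1 to J, left 1 to I, down 1 to L — 8 moves in all.
Check: order respected (M at step 5, I at step 7); 8 moves as required.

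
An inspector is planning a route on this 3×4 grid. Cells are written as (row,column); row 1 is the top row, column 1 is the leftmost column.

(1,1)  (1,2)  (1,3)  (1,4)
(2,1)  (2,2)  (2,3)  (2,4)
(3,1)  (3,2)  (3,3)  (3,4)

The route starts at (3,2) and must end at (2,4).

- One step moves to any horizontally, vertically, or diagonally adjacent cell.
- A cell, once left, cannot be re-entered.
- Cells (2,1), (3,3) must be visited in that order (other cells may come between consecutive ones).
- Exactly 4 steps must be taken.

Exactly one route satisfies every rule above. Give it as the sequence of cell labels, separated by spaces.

The waypoints must appear in the order (2,1), (3,3), with no cell reused.
Route from (3,2): up-left to (2,1), right to (2,2), down-right to (3,3), up-right to (2,4) — 4 moves in all.
Check: order respected ((2,1) at step 1, (3,3) at step 3); 4 moves as required.

(3,2) (2,1) (2,2) (3,3) (2,4)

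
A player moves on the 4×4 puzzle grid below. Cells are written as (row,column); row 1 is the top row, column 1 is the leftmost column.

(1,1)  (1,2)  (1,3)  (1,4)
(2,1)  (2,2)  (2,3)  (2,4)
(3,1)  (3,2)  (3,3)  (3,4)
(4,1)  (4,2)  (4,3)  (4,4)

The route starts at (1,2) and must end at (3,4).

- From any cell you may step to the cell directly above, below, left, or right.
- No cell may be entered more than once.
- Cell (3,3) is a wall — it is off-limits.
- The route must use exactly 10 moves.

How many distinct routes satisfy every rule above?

7

Need simple routes of exactly 10 moves from (1,2) to (3,4) (Manhattan distance 4, so 3 moves are spent on a detour and 3 undoing it).
Enumerating: (1,2) (1,1) (2,1) (3,1) (4,1) (4,2) (3,2) (2,2) (2,3) (2,4) (3,4) | (1,2) (1,1) (2,1) (3,1) (3,2) (2,2) (2,3) (1,3) (1,4) (2,4) (3,4) | (1,2) (1,1) (2,1) (2,2) (3,2) (3,1) (4,1) (4,2) (4,3) (4,4) (3,4) | (1,2) (1,3) (2,3) (2,2) (3,2) (3,1) (4,1) (4,2) (4,3) (4,4) (3,4) | (1,2) (1,3) (2,3) (2,2) (2,1) (3,1) (4,1) (4,2) (4,3) (4,4) (3,4) | (1,2) (1,3) (2,3) (2,2) (2,1) (3,1) (3,2) (4,2) (4,3) (4,4) (3,4) | (1,2) (1,3) (1,4) (2,4) (2,3) (2,2) (3,2) (4,2) (4,3) (4,4) (3,4).
That gives 7 routes.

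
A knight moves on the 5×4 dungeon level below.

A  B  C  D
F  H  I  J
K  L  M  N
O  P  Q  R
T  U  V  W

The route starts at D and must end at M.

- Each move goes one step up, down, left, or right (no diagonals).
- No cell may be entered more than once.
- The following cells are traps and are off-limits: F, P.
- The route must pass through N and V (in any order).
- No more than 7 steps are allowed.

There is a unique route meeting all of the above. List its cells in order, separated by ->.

D -> J -> N -> R -> W -> V -> Q -> M

Any route must reach N and V and still end at M within 7 moves, so the order of the required stops is forced.
Route from D: 4× down (reaching W), left to V, 2× up (reaching M) — 7 moves in all.
Check: all required cells visited; 7 ≤ 7 moves.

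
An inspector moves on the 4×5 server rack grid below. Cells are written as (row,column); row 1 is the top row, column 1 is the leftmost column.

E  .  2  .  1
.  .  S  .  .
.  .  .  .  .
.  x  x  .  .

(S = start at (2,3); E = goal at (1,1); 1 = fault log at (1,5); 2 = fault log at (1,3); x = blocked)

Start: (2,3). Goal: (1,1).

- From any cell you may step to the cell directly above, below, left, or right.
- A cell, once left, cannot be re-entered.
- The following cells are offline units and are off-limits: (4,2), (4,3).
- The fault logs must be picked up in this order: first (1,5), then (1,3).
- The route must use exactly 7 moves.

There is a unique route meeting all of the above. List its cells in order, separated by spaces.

(2,3) (2,4) (2,5) (1,5) (1,4) (1,3) (1,2) (1,1)

The waypoints must appear in the order (1,5), (1,3), with no cell reused.
Route from (2,3): right 2 to (2,5), up 1 to (1,5), left 4 to (1,1) — 7 moves in all.
Check: order respected (1 at step 3, 2 at step 5); 7 moves as required.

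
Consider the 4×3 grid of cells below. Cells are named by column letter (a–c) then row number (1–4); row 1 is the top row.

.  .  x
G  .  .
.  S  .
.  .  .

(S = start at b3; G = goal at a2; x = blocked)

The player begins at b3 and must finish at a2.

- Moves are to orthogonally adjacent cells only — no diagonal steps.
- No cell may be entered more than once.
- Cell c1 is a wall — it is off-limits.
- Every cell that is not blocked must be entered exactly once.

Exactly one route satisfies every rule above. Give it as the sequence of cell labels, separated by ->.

Need to visit all 11 open cells exactly once, starting at b3 and ending at a2.
Cell a4 has only two open neighbours (a3 and b4), so the path must pass straight through it: one of those is the cell it's entered from and the other is where it exits.
Route from b3: left 1 to a3, down 1 to a4, right 2 to c4, up 2 to c2, left 1 to b2, up 1 to b1, left 1 to a1, down 1 to a2 — 10 moves in all.
Check: all 11 open cells covered.

b3 -> a3 -> a4 -> b4 -> c4 -> c3 -> c2 -> b2 -> b1 -> a1 -> a2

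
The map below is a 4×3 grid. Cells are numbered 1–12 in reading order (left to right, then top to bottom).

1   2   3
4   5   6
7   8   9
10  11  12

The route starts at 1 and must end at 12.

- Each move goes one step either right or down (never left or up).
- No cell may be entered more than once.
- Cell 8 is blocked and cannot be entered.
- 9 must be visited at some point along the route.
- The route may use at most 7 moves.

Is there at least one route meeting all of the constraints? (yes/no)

yes

One route that works: 1 → 4 → 5 → 6 → 9 → 12.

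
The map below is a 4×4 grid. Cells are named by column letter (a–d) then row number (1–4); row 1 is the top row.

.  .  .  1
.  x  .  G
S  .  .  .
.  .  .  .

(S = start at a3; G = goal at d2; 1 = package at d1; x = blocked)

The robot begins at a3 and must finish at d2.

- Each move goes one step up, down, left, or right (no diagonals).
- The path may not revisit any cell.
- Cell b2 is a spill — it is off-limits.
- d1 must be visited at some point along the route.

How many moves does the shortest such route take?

6

Any route passes through d1 somewhere between a3 and d2. Summing Manhattan distances along the two legs (a3 → d1 → d2) gives a lower bound of 5 + 1 = 6 moves.
A route of 6 moves achieves this: a3 → a2 → a1 → b1 → c1 → d1 → d2.
Since 6 matches the lower bound, it is optimal.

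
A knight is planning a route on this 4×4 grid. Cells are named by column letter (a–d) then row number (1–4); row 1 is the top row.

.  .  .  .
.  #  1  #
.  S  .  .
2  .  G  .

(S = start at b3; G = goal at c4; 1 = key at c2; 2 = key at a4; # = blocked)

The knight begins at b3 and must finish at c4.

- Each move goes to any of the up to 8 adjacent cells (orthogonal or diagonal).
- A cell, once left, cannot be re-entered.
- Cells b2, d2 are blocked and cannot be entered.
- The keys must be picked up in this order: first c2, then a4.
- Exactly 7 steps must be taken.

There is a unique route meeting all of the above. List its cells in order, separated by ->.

b3 -> c2 -> b1 -> a2 -> a3 -> a4 -> b4 -> c4

The waypoints must appear in the order c2, a4, with no cell reused.
Route from b3: up-right 1 to c2, up-left 1 to b1, down-left 1 to a2, down 2 to a4, right 2 to c4 — 7 moves in all.
Check: order respected (1 at step 1, 2 at step 5); 7 moves as required.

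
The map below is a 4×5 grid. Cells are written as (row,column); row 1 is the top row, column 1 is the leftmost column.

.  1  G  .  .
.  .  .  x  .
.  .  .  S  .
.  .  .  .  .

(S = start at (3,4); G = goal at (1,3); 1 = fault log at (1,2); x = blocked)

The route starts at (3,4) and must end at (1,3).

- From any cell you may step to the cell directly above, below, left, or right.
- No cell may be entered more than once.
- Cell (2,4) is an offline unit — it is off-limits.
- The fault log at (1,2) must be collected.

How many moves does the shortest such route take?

5

Any route passes through (1,2) somewhere between (3,4) and (1,3). Summing Manhattan distances along the two legs ((3,4) → (1,2) → (1,3)) gives a lower bound of 4 + 1 = 5 moves.
A route of 5 moves achieves this: (3,4) → (3,3) → (2,3) → (2,2) → (1,2) → (1,3).
Since 5 matches the lower bound, it is optimal.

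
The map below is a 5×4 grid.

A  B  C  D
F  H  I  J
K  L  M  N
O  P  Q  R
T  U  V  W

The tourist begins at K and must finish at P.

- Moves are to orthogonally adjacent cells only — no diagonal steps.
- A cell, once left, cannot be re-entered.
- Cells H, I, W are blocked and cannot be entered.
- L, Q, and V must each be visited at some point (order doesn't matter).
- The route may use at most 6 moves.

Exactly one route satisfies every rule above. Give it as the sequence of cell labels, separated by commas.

The budget equals the shortest possible length, so every move has to be on a shortest route through the required cells.
Route from K: right 2 to M, down 2 to V, left 1 to U, up 1 to P — 6 moves in all.
Check: all required cells visited; 6 ≤ 6 moves.

K, L, M, Q, V, U, P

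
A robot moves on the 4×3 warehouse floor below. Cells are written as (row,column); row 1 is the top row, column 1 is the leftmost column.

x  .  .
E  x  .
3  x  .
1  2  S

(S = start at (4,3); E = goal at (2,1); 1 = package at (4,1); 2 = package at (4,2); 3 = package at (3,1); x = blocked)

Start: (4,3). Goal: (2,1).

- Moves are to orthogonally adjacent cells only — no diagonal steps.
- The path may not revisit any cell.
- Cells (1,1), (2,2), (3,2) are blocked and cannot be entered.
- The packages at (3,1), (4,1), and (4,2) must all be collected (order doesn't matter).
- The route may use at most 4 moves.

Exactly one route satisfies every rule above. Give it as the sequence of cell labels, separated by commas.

(4,3), (4,2), (4,1), (3,1), (2,1)

The budget equals the shortest possible length, so every move has to be on a shortest route through the required cells.
Route from (4,3): left 2 to (4,1), up 2 to (2,1) — 4 moves in all.
Check: all required cells visited; 4 ≤ 4 moves.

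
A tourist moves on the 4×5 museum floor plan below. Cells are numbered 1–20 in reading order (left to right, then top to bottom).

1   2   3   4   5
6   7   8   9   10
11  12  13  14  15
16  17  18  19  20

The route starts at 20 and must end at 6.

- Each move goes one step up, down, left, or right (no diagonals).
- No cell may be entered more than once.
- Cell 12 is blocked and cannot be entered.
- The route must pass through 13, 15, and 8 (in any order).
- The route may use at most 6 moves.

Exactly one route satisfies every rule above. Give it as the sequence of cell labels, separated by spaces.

Any route must reach 13, 15, and 8 and still end at 6 within 6 moves, so the order of the required stops is forced.
Route from 20: up to 15, 2× left (reaching 13), up to 8, 2× left (reaching 6) — 6 moves in all.
Check: all required cells visited; 6 ≤ 6 moves.

20 15 14 13 8 7 6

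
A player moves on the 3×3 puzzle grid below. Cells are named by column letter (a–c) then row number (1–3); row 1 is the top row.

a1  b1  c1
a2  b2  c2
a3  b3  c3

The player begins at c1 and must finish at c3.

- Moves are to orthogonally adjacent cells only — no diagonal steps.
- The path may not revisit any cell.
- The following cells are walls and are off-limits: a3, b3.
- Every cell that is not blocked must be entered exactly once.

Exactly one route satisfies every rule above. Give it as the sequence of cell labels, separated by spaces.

Need to visit all 7 open cells exactly once, starting at c1 and ending at c3.
Cell a1 has only two open neighbours (a2 and b1), so the path must pass straight through it: one of those is the cell it's entered from and the other is where it exits.
Route from c1: left 2 to a1, down 1 to a2, right 2 to c2, down 1 to c3 — 6 moves in all.
Check: all 7 open cells covered.

c1 b1 a1 a2 b2 c2 c3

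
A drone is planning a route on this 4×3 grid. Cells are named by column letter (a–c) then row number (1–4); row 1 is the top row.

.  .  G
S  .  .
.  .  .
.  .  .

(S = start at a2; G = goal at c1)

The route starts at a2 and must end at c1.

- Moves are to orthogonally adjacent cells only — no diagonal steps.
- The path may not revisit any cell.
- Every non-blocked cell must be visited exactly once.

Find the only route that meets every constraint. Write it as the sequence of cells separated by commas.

a2, a1, b1, b2, b3, a3, a4, b4, c4, c3, c2, c1

Need to visit all 12 open cells exactly once, starting at a2 and ending at c1.
Cell c4 has only two open neighbours (c3 and b4), so the path must pass straight through it: one of those is the cell it's entered from and the other is where it exits.
Route from a2: up 1 to a1, right 1 to b1, down 2 to b3, left 1 to a3, down 1 to a4, right 2 to c4, up 3 to c1 — 11 moves in all.
Check: all 12 open cells covered.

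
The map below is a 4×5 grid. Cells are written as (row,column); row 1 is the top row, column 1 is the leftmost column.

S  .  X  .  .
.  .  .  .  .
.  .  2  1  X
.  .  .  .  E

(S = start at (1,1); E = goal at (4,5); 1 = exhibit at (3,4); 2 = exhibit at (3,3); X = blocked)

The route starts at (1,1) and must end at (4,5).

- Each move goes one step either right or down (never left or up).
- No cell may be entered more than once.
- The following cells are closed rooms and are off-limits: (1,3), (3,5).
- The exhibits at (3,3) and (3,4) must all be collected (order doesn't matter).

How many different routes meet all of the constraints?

5

A right/down-only route from (1,1) to (4,5) makes exactly 3 down-moves and 4 right-moves in some order.
With no other constraints that would be C(7,3) = 35 routes.
A monotone route can only reach the required cells in the order (3,3), (3,4), so split there and multiply the segment counts (each segment already excludes blocked cells): (1,1)→(3,3): 5; (3,3)→(3,4): 1; (3,4)→(4,5): 1; product = 5.
That gives 5 routes.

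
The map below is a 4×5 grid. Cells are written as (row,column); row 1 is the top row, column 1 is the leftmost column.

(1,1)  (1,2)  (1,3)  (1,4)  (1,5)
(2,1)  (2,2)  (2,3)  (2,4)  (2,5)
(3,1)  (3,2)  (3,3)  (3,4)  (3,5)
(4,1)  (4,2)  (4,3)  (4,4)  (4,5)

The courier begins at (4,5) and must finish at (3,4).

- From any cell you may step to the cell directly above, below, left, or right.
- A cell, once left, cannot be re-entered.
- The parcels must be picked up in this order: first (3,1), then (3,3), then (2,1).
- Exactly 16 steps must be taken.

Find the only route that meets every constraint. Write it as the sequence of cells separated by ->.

The waypoints must appear in the order (3,1), (3,3), (2,1), with no cell reused.
Route from (4,5): 4× left (reaching (4,1)), up to (3,1), 2× right (reaching (3,3)), up to (2,3), 2× left (reaching (2,1)), up to (1,1), 3× right (reaching (1,4)), 2× down (reaching (3,4)) — 16 moves in all.
Check: order respected ((3,1) at step 5, (3,3) at step 7, (2,1) at step 10); 16 moves as required.

(4,5) -> (4,4) -> (4,3) -> (4,2) -> (4,1) -> (3,1) -> (3,2) -> (3,3) -> (2,3) -> (2,2) -> (2,1) -> (1,1) -> (1,2) -> (1,3) -> (1,4) -> (2,4) -> (3,4)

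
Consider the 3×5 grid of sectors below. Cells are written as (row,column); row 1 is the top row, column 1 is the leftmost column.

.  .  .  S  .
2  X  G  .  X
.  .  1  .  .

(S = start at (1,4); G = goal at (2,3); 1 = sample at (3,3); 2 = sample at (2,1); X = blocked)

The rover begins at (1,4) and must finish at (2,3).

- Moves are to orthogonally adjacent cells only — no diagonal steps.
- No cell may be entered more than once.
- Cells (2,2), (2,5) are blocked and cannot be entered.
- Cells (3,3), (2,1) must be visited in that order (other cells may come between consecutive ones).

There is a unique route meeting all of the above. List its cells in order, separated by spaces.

(1,4) (2,4) (3,4) (3,3) (3,2) (3,1) (2,1) (1,1) (1,2) (1,3) (2,3)

The waypoints must appear in the order (3,3), (2,1), with no cell reused.
Route from (1,4): 2× down (reaching (3,4)), 3× left (reaching (3,1)), 2× up (reaching (1,1)), 2× right (reaching (1,3)), down to (2,3) — 10 moves in all.
Check: order respected (1 at step 3, 2 at step 6).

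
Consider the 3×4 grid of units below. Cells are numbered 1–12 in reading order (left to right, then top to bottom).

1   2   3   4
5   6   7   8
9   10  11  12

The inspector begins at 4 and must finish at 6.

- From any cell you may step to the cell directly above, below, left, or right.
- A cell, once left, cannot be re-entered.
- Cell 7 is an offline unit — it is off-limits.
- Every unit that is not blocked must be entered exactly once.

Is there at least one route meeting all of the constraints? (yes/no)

no

Colour the cells like a checkerboard: each orthogonal step flips colour, so a Hamiltonian route alternates colours. Here there are 6 cells of one colour and 5 of the other, with start on the opposite colour to the goal — the counts and endpoints can't be arranged into an alternating sequence of length 11, so no Hamiltonian route exists.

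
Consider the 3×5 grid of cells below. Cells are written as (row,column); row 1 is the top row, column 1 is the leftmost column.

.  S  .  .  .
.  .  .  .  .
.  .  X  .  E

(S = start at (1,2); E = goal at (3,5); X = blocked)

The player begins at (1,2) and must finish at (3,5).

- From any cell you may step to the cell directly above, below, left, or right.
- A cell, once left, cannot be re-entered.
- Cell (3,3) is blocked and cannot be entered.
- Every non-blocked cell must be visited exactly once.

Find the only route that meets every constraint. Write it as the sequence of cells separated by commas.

(1,2), (1,1), (2,1), (3,1), (3,2), (2,2), (2,3), (1,3), (1,4), (1,5), (2,5), (2,4), (3,4), (3,5)

Need to visit all 14 open cells exactly once, starting at (1,2) and ending at (3,5).
Cell (3,4) has only two open neighbours ((2,4) and (3,5)), so the path must pass straight through it: one of those is the cell it's entered from and the other is where it exits.
Route from (1,2): left 1 to (1,1), down 2 to (3,1), right 1 to (3,2), up 1 to (2,2), right 1 to (2,3), up 1 to (1,3), right 2 to (1,5), down 1 to (2,5), left 1 to (2,4), down 1 to (3,4), right 1 to (3,5) — 13 moves in all.
Check: all 14 open cells covered.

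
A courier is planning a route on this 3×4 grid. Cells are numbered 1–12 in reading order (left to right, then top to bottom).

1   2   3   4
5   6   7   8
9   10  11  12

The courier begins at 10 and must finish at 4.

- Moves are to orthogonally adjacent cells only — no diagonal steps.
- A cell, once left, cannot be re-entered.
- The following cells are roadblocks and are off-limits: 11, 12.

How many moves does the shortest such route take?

4

The Manhattan distance from 10 to 4 is |3−1| + |2−4| = 4, so at least 4 moves are needed.
A route of 4 moves achieves this: 10 → 6 → 2 → 3 → 4.
Since 4 matches the lower bound, it is optimal.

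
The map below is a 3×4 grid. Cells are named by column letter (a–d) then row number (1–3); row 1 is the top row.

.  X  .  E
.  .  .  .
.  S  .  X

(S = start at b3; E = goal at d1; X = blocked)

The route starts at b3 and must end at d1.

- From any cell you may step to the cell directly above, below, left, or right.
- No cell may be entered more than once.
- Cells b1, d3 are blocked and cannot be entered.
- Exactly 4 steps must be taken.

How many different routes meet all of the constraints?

4

Need simple routes of exactly 4 moves from b3 to d1 (Manhattan distance 4, so 0 moves are spent on a detour and 0 undoing it).
Enumerating: b3 b2 c2 c1 d1 | b3 b2 c2 d2 d1 | b3 c3 c2 c1 d1 | b3 c3 c2 d2 d1.
That gives 4 routes.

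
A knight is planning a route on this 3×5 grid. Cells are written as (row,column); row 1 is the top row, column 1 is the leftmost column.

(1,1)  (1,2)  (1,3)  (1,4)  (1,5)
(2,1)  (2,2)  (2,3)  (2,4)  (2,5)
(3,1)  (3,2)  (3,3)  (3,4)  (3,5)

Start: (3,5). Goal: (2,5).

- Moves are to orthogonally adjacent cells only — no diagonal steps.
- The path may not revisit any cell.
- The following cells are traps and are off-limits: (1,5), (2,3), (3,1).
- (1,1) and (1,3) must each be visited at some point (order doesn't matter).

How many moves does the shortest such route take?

11

Any route passes through (1,1) and (1,3) in some order between (3,5) and (2,5). Summing Manhattan distances along each leg and taking the cheapest ordering ((3,5) → (1,3) → (1,1) → (2,5)) gives a lower bound of 4 + 2 + 5 = 11 moves.
A route of 11 moves achieves this: (3,5) → (3,4) → (3,3) → (3,2) → (2,2) → (2,1) → (1,1) → (1,2) → (1,3) → (1,4) → (2,4) → (2,5).
Since 11 matches the lower bound, it is optimal.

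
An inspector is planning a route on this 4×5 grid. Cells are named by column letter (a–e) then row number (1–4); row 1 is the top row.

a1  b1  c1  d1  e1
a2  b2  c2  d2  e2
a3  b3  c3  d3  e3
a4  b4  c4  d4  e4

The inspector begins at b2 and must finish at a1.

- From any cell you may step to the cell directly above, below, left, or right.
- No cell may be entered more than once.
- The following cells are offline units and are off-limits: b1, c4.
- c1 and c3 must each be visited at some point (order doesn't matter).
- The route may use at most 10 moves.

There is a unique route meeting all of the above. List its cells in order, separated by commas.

b2, c2, c1, d1, d2, d3, c3, b3, a3, a2, a1

The 10-move cap with required stops at c1, c3 leaves no slack for detours.
Route from b2: right to c2, up to c1, right to d1, 2× down (reaching d3), 3× left (reaching a3), 2× up (reaching a1) — 10 moves in all.
Check: all required cells visited; 10 ≤ 10 moves.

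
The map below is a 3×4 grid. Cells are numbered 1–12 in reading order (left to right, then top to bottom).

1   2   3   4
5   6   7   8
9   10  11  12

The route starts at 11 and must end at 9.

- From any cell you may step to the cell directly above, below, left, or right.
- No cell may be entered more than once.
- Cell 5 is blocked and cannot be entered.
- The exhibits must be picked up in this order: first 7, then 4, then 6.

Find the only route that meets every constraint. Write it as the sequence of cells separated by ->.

11 -> 7 -> 8 -> 4 -> 3 -> 2 -> 6 -> 10 -> 9

The waypoints must appear in the order 7, 4, 6, with no cell reused.
Route from 11: up to 7, right to 8, up to 4, 2× left (reaching 2), 2× down (reaching 10), left to 9 — 8 moves in all.
Check: order respected (7 at step 1, 4 at step 3, 6 at step 6).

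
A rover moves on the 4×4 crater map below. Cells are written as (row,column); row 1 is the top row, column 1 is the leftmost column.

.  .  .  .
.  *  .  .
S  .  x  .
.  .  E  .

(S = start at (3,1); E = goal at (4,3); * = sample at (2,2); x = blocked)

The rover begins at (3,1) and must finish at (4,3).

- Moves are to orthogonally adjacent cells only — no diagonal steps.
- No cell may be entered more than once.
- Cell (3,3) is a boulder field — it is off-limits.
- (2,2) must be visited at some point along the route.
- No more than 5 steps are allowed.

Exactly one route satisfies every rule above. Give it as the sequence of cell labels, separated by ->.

(3,1) -> (2,1) -> (2,2) -> (3,2) -> (4,2) -> (4,3)

The budget equals the shortest possible length, so every move has to be on a shortest route through the required cells.
Route from (3,1): up 1 to (2,1), right 1 to (2,2), down 2 to (4,2), right 1 to (4,3) — 5 moves in all.
Check: all required cells visited; 5 ≤ 5 moves.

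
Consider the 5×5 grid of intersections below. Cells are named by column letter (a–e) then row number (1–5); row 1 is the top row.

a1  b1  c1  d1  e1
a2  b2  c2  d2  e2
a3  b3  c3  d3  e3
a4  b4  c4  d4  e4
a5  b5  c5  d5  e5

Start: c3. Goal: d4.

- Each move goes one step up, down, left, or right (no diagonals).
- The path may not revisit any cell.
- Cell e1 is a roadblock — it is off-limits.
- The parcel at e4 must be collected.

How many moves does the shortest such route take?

Any route passes through e4 somewhere between c3 and d4. Summing Manhattan distances along the two legs (c3 → e4 → d4) gives a lower bound of 3 + 1 = 4 moves.
A route of 4 moves achieves this: c3 → d3 → e3 → e4 → d4.
Since 4 matches the lower bound, it is optimal.

4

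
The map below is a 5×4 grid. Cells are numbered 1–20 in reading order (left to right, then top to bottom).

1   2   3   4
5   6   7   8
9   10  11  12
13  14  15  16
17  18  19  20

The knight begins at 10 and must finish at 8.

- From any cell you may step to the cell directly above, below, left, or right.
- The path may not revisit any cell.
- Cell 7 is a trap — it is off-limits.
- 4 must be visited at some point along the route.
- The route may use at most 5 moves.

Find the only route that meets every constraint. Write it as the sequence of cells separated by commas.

10, 6, 2, 3, 4, 8

The 5-move cap with required stops at 4 leaves no slack for detours.
Route from 10: 2× up (reaching 2), 2× right (reaching 4), down to 8 — 5 moves in all.
Check: all required cells visited; 5 ≤ 5 moves.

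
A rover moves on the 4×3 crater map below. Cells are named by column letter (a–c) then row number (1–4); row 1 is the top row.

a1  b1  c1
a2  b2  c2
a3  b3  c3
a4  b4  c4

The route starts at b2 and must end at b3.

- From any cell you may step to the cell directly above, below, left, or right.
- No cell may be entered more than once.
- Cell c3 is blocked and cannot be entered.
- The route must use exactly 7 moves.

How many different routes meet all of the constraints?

Need simple routes of exactly 7 moves from b2 to b3 (Manhattan distance 1, so 3 moves are spent on a detour and 3 undoing it).
Enumerating: b2 b1 a1 a2 a3 a4 b4 b3 | b2 c2 c1 b1 a1 a2 a3 b3.
That gives 2 routes.

2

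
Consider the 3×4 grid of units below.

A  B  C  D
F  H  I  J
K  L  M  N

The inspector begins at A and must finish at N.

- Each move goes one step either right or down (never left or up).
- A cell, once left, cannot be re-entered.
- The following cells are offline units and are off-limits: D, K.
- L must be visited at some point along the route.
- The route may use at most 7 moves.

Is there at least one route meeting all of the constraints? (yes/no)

yes

One route that works: A → F → H → L → M → N.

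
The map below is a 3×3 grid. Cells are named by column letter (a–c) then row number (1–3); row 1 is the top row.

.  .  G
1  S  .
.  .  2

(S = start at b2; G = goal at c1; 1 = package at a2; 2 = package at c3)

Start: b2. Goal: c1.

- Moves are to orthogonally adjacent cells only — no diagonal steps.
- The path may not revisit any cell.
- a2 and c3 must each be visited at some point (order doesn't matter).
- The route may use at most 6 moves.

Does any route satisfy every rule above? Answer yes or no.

One route that works: b2 → a2 → a3 → b3 → c3 → c2 → c1.

yes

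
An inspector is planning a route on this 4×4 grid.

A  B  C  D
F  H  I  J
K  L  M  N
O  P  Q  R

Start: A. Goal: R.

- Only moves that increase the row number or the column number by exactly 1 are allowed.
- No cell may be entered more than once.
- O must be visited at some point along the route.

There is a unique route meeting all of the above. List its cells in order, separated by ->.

Moves only go right or down, so the column and row indices never decrease.
Route from A: down 3 to O, right 3 to R — 6 moves in all.
Check: all required cells visited.

A -> F -> K -> O -> P -> Q -> R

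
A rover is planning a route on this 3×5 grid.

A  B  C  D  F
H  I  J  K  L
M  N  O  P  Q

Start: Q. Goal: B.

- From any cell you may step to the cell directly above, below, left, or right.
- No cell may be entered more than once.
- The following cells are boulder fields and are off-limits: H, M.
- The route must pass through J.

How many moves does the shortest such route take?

Any route passes through J somewhere between Q and B. Summing Manhattan distances along the two legs (Q → J → B) gives a lower bound of 3 + 2 = 5 moves.
A route of 5 moves achieves this: Q → L → K → J → C → B.
Since 5 matches the lower bound, it is optimal.

5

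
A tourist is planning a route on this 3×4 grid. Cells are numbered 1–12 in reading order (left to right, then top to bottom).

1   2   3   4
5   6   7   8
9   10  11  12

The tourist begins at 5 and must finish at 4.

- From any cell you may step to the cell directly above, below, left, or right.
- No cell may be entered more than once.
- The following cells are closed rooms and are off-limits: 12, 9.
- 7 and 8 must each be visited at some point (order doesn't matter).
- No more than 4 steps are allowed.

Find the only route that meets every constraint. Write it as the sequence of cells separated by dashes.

5 - 6 - 7 - 8 - 4

The budget equals the shortest possible length, so every move has to be on a shortest route through the required cells.
Route from 5: 3× right (reaching 8), up to 4 — 4 moves in all.
Check: all required cells visited; 4 ≤ 4 moves.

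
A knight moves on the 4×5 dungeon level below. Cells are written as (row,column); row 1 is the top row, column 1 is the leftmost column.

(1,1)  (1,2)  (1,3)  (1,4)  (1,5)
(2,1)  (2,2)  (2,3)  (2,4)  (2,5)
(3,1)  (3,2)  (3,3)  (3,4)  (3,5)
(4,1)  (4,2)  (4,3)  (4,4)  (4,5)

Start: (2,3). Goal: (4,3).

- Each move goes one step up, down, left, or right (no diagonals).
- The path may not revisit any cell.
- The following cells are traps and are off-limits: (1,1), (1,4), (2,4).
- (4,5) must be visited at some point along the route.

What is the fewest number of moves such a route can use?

Any route passes through (4,5) somewhere between (2,3) and (4,3). Summing Manhattan distances along the two legs ((2,3) → (4,5) → (4,3)) gives a lower bound of 4 + 2 = 6 moves.
A route of 6 moves achieves this: (2,3) → (3,3) → (3,4) → (3,5) → (4,5) → (4,4) → (4,3).
Since 6 matches the lower bound, it is optimal.

6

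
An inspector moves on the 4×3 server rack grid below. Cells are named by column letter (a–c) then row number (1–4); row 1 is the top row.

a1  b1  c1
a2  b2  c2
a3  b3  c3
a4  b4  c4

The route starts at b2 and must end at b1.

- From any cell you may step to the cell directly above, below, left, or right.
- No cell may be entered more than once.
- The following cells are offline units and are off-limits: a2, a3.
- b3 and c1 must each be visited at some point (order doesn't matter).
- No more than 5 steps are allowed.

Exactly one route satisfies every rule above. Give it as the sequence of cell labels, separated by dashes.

b2 - b3 - c3 - c2 - c1 - b1

The budget equals the shortest possible length, so every move has to be on a shortest route through the required cells.
Route from b2: down 1 to b3, right 1 to c3, up 2 to c1, left 1 to b1 — 5 moves in all.
Check: all required cells visited; 5 ≤ 5 moves.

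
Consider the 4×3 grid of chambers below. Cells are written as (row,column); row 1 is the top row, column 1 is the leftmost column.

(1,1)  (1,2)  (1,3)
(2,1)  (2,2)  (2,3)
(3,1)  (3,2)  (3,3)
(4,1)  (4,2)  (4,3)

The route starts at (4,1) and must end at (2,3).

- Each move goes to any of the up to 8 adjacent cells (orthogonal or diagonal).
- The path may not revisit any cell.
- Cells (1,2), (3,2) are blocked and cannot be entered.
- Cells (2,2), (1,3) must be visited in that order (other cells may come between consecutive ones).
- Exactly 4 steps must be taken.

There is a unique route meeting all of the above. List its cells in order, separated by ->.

(4,1) -> (3,1) -> (2,2) -> (1,3) -> (2,3)

The waypoints must appear in the order (2,2), (1,3), with no cell reused.
Route from (4,1): up 1 to (3,1), up-right 2 to (1,3), down 1 to (2,3) — 4 moves in all.
Check: order respected ((2,2) at step 2, (1,3) at step 3); 4 moves as required.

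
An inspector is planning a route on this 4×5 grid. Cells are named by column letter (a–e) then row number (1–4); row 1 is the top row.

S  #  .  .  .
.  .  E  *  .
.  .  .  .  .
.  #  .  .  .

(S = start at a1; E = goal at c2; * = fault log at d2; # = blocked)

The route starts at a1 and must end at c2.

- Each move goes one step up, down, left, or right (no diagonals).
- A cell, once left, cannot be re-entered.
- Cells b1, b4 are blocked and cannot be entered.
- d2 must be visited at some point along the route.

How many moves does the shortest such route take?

Any route passes through d2 somewhere between a1 and c2. Summing Manhattan distances along the two legs (a1 → d2 → c2) gives a lower bound of 4 + 1 = 5 moves.
The shortest route satisfying every rule uses 7 moves: a1 → a2 → a3 → b3 → c3 → d3 → d2 → c2.
The bound of 5 isn't tight here; checking systematically, no route of length 5 through 6 satisfies every constraint, so 7 is the minimum.

7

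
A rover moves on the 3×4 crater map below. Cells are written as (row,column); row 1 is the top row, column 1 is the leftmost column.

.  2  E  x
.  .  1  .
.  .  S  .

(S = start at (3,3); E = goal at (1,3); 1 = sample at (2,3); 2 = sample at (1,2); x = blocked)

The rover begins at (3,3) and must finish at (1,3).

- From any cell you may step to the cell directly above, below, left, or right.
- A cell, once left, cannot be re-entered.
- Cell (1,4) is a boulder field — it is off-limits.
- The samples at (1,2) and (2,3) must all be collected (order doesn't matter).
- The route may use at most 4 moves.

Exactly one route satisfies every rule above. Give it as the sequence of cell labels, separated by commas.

The 4-move cap with required stops at (1,2), (2,3) leaves no slack for detours.
Route from (3,3): up 1 to (2,3), left 1 to (2,2), up 1 to (1,2), right 1 to (1,3) — 4 moves in all.
Check: all required cells visited; 4 ≤ 4 moves.

(3,3), (2,3), (2,2), (1,2), (1,3)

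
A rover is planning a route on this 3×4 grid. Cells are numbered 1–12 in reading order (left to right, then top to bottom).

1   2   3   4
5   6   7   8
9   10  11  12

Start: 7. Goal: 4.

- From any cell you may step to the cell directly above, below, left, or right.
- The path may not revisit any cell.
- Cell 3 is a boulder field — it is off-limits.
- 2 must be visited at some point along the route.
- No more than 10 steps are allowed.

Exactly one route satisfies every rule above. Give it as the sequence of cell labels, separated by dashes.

7 - 6 - 2 - 1 - 5 - 9 - 10 - 11 - 12 - 8 - 4

Any route must reach 2 and still end at 4 within 10 moves, so the order of the required stops is forced.
Route from 7: left 1 to 6, up 1 to 2, left 1 to 1, down 2 to 9, right 3 to 12, up 2 to 4 — 10 moves in all.
Check: all required cells visited; 10 ≤ 10 moves.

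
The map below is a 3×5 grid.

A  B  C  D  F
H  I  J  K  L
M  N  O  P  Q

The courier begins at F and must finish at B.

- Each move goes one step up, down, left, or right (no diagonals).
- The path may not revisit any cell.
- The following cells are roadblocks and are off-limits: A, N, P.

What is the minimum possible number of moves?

The Manhattan distance from F to B is |1−1| + |5−2| = 3, so at least 3 moves are needed.
A route of 3 moves achieves this: F → D → C → B.
Since 3 matches the lower bound, it is optimal.

3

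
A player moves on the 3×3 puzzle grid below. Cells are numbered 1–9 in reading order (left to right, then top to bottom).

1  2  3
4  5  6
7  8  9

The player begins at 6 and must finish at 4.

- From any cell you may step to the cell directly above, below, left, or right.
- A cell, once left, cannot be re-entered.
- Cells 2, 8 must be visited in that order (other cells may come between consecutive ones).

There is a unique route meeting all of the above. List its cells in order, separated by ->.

The waypoints must appear in the order 2, 8, with no cell reused.
Route from 6: up to 3, left to 2, 2× down (reaching 8), left to 7, up to 4 — 6 moves in all.
Check: order respected (2 at step 2, 8 at step 4).

6 -> 3 -> 2 -> 5 -> 8 -> 7 -> 4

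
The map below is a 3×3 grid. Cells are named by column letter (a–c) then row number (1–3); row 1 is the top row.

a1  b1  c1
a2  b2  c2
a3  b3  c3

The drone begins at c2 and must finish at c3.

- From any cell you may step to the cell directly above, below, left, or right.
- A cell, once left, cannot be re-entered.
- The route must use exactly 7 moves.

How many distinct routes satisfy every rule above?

4

Need simple routes of exactly 7 moves from c2 to c3 (Manhattan distance 1, so 3 moves are spent on a detour and 3 undoing it).
Enumerating: c2 c1 b1 b2 a2 a3 b3 c3 | c2 c1 b1 a1 a2 a3 b3 c3 | c2 c1 b1 a1 a2 b2 b3 c3 | c2 b2 b1 a1 a2 a3 b3 c3.
That gives 4 routes.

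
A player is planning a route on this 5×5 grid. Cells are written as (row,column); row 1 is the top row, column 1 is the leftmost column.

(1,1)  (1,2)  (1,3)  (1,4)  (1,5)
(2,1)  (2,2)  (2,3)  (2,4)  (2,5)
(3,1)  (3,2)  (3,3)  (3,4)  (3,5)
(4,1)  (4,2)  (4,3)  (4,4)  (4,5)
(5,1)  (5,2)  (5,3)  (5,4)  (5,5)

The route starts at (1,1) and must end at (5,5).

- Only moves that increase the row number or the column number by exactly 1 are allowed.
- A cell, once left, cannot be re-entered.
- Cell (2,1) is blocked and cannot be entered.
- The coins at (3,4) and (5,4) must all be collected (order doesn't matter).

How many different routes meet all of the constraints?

A right/down-only route from (1,1) to (5,5) makes exactly 4 down-moves and 4 right-moves in some order.
With no other constraints that would be C(8,4) = 70 routes.
A monotone route can only reach the required cells in the order (3,4), (5,4), so split there and multiply the segment counts (each segment already excludes blocked cells): (1,1)→(3,4): 6; (3,4)→(5,4): 1; (5,4)→(5,5): 1; product = 6.
That gives 6 routes.

6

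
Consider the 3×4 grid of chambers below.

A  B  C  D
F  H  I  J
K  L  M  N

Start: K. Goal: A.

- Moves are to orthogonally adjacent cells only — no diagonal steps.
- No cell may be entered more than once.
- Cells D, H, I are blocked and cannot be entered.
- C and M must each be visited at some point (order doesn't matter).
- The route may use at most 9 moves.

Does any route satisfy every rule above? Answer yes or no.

C must be visited but has only one open neighbour (B), and it is neither the start nor the goal — the route would have to enter and leave through B, re-entering it.

no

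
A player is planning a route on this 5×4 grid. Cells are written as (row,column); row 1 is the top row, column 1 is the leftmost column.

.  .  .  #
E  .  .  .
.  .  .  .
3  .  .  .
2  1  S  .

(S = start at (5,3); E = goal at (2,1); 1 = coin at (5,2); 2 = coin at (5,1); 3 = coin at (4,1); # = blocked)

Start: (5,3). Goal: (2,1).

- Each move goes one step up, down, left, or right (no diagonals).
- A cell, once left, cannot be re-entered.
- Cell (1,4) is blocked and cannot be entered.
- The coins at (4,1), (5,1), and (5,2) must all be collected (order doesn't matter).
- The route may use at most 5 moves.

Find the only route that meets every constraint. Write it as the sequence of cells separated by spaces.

The 5-move cap with required stops at (4,1), (5,1), (5,2) leaves no slack for detours.
Route from (5,3): 2× left (reaching (5,1)), 3× up (reaching (2,1)) — 5 moves in all.
Check: all required cells visited; 5 ≤ 5 moves.

(5,3) (5,2) (5,1) (4,1) (3,1) (2,1)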